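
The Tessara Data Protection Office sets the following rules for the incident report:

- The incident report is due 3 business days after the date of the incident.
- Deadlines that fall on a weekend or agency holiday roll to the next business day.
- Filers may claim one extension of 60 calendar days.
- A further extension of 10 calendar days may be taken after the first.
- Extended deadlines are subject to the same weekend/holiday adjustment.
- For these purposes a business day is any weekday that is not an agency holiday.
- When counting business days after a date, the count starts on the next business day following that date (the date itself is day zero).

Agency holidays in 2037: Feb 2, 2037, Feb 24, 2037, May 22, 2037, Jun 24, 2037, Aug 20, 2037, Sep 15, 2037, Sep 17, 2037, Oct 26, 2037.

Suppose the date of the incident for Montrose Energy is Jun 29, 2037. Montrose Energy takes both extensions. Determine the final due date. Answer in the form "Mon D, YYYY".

Sep 10, 2037

Counting 3 business days after Jun 29, 2037 (skipping weekends and listed holidays) reaches Jul 2, 2037.
Jul 2, 2037 (Thursday) is already a business day.
Applying the 60-calendar-day extension: Jul 2, 2037 + 60 days = Aug 31, 2037.
Aug 31, 2037 is a Monday and not a listed holiday, so it stands.
Applying the 10-calendar-day extension: Aug 31, 2037 + 10 days = Sep 10, 2037.
Since Sep 10, 2037 is a Thursday and not a holiday, the date is unchanged.
So the filing is due Sep 10, 2037.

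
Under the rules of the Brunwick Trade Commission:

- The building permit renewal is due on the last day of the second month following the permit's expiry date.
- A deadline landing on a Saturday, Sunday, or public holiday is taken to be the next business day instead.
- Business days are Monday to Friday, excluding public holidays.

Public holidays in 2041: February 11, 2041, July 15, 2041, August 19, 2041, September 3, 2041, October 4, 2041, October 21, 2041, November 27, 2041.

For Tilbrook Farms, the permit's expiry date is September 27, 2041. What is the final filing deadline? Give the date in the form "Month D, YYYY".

2 months after September 27, 2041 is November 2041; that month ends on November 30, 2041.
November 30, 2041 is a Saturday; the next business day is December 2, 2041 (Monday).
The final due date is December 2, 2041.

December 2, 2041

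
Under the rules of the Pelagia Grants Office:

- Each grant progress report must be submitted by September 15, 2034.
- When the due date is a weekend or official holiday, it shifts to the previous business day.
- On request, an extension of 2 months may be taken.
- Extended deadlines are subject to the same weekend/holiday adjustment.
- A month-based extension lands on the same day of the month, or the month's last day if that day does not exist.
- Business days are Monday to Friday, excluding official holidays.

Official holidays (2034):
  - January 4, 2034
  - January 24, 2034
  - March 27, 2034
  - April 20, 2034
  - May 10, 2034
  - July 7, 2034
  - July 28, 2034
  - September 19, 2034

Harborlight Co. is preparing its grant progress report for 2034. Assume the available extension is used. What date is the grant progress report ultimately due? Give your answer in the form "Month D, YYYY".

November 15, 2034

The statutory due date is September 15, 2034.
September 15, 2034 (Friday) is already a business day.
Applying the 2 months extension: 2 months after September 15, 2034 is November 15, 2034.
November 15, 2034 (Wednesday) is already a business day.
The final due date is November 15, 2034.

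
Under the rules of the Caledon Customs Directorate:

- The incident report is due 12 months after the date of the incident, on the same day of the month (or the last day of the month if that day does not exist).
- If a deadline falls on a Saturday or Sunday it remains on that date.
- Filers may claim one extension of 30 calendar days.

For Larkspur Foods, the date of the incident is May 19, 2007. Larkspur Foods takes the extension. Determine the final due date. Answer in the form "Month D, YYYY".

12 months from May 19, 2007 is May 19, 2008.
May 19, 2008 falls on a Monday. The rules make no weekend/holiday allowance, so it remains May 19, 2008.
Add the 30 calendar-day extension to May 19, 2008: June 18, 2008.
June 18, 2008 falls on a Wednesday. The rules make no weekend/holiday allowance, so it remains June 18, 2008.
Final deadline: June 18, 2008.

June 18, 2008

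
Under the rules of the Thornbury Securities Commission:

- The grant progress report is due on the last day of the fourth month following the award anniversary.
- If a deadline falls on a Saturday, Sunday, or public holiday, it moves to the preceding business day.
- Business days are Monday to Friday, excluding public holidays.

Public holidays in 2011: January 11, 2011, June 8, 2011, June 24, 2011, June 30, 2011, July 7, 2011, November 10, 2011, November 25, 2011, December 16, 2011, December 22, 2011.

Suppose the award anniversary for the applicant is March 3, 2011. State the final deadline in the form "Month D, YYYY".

July 29, 2011

The fourth month after March 3, 2011 is July 2011, whose last day is July 31, 2011.
July 31, 2011 is a Sunday; the preceding business day is July 29, 2011 (Friday).
The final due date is July 29, 2011.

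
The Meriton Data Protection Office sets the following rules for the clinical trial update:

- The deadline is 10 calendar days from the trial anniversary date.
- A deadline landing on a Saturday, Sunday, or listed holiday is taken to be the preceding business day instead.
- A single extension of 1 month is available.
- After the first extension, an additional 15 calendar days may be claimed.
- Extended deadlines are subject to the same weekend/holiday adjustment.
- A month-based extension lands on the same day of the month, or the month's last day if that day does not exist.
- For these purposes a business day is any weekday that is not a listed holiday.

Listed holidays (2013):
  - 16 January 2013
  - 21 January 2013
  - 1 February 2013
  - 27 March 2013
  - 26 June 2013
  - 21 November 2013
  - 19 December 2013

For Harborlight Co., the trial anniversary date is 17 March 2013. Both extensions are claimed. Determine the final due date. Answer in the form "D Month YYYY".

10 May 2013

10 calendar days after 17 March 2013 is 27 March 2013.
27 March 2013 is a listed holiday; the preceding business day is 26 March 2013 (Tuesday).
The 1 month extension carries 26 March 2013 to 26 April 2013.
26 April 2013 is a Friday and not a listed holiday, so it stands.
The 15-calendar-day extension moves the deadline from 26 April 2013 to 11 May 2013.
11 May 2013 is a Saturday, so it moves to the preceding business day, 10 May 2013 (Friday).
Final deadline: 10 May 2013.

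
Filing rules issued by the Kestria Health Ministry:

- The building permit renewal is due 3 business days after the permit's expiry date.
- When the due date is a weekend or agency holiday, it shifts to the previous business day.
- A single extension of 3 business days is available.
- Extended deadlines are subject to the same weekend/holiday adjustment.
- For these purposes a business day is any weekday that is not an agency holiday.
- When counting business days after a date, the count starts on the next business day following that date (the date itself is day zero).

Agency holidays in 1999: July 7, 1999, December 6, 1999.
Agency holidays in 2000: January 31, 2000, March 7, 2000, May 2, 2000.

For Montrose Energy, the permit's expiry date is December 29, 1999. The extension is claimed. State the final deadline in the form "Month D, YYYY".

Starting the day after December 29, 1999 and counting 3 business days lands on January 3, 2000.
January 3, 2000 falls on a Monday, which is a business day, so no adjustment is needed.
The 3-business-day extension runs from January 3, 2000 to January 6, 2000.
January 6, 2000 (Thursday) is already a business day.
The final due date is January 6, 2000.

January 6, 2000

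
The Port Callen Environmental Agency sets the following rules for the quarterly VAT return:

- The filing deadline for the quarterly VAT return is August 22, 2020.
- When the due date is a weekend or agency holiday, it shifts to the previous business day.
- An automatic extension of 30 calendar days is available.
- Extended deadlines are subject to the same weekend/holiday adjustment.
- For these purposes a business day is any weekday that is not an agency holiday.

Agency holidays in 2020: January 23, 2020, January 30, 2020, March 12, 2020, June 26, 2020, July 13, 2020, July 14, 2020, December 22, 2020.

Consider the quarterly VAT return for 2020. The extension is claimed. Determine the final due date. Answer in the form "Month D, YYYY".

September 18, 2020

The statutory due date is August 22, 2020.
August 22, 2020 is a Saturday, so it moves to the preceding business day, August 21, 2020 (Friday).
With the 30-day extension, August 21, 2020 becomes September 20, 2020.
September 20, 2020 falls on a Sunday. Rolling to the preceding business day gives September 18, 2020, a Friday.
The final due date is September 18, 2020.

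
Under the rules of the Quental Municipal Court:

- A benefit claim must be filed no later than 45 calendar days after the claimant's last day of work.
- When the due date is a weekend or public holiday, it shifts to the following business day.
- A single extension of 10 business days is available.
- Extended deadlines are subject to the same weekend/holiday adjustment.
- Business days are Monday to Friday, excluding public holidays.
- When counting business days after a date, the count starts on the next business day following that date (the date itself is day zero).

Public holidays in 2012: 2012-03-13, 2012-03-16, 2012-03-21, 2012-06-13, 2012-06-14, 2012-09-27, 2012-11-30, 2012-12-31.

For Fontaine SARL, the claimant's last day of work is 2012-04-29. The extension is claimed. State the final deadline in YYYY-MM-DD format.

45 calendar days after 2012-04-29 is 2012-06-13.
Because 2012-06-13 is a listed holiday, the deadline becomes 2012-06-15 (Friday).
Counting 10 further business days from 2012-06-15 reaches 2012-06-29.
2012-06-29 (Friday) is already a business day.
Deadline: 2012-06-29.

2012-06-29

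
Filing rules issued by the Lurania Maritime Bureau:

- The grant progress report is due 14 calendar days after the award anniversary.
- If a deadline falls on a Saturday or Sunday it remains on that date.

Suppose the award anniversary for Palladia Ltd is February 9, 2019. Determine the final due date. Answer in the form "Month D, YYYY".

February 23, 2019

Adding 14 calendar days to February 9, 2019 gives February 23, 2019.
No adjustment is made for weekends or holidays, so February 23, 2019 stands.
So the filing is due February 23, 2019.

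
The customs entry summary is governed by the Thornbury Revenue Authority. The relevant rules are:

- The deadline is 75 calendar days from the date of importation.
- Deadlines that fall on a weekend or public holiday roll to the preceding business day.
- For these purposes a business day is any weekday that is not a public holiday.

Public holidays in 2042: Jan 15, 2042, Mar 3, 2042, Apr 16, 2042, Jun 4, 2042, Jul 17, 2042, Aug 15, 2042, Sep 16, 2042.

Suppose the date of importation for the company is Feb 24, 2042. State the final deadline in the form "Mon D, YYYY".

75 calendar days after Feb 24, 2042 is May 10, 2042.
May 10, 2042 falls on a Saturday. Rolling to the preceding business day gives May 9, 2042, a Friday.
So the filing is due May 9, 2042.

May 9, 2042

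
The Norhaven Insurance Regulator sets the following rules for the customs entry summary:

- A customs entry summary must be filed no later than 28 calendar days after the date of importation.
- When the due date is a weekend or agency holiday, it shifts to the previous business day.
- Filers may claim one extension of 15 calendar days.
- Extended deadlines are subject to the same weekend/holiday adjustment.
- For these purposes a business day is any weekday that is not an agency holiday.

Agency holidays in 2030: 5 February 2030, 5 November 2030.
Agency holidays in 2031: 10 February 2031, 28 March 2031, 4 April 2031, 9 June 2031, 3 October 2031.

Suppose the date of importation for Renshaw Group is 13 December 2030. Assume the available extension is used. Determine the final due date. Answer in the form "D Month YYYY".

24 January 2031

Trigger date 13 December 2030 + 28 calendar days = 10 January 2031.
10 January 2031 (Friday) is already a business day.
Applying the 15-calendar-day extension: 10 January 2031 + 15 days = 25 January 2031.
25 January 2031 is a Saturday; the preceding business day is 24 January 2031 (Friday).
So the filing is due 24 January 2031.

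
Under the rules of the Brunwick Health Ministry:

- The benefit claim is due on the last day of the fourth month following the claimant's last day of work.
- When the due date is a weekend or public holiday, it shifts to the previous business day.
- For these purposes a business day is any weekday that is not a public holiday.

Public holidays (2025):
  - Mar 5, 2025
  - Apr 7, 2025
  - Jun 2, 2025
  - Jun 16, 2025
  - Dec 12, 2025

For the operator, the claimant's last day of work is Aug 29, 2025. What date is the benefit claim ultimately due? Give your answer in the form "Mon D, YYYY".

Dec 31, 2025

4 months after Aug 29, 2025 falls in December 2025; the last day of that month is Dec 31, 2025.
Dec 31, 2025 (Wednesday) is already a business day.
Final deadline: Dec 31, 2025.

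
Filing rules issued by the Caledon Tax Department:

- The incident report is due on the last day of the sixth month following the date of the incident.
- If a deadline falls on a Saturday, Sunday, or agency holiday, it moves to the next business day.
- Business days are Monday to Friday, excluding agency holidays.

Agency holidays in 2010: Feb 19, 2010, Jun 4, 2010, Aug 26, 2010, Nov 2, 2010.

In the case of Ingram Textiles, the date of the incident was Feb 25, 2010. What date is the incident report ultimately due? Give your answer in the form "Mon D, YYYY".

6 months after Feb 25, 2010 is August 2010; that month ends on Aug 31, 2010.
Since Aug 31, 2010 is a Tuesday and not a holiday, the date is unchanged.
Deadline: Aug 31, 2010.

Aug 31, 2010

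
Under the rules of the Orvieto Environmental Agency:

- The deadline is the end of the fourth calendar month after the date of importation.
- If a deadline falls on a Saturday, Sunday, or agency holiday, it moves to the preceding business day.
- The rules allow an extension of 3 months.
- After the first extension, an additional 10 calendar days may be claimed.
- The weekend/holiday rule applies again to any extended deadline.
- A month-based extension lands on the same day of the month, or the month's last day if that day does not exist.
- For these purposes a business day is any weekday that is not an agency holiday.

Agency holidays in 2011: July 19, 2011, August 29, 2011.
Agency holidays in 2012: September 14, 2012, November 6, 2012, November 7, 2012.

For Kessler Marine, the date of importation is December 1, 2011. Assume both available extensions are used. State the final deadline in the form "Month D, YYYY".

August 9, 2012

4 months after December 1, 2011 is April 2012; that month ends on April 30, 2012.
Since April 30, 2012 is a Monday and not a holiday, the date is unchanged.
The 3 months extension carries April 30, 2012 to July 30, 2012.
July 30, 2012 is a Monday and not a listed holiday, so it stands.
The 10-calendar-day extension moves the deadline from July 30, 2012 to August 9, 2012.
August 9, 2012 falls on a Thursday, which is a business day, so no adjustment is needed.
The final due date is August 9, 2012.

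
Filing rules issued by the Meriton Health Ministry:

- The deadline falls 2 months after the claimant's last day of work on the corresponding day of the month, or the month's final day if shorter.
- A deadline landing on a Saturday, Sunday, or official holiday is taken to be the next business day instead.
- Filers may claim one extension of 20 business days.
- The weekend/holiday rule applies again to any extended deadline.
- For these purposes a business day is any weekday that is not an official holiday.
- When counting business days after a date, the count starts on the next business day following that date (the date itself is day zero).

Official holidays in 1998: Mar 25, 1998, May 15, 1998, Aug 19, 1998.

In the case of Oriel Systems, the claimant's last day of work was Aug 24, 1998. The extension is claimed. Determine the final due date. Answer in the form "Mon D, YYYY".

2 months from Aug 24, 1998 is Oct 24, 1998.
Oct 24, 1998 is a Saturday, so it moves to the next business day, Oct 26, 1998 (Monday).
Counting 20 further business days from Oct 26, 1998 reaches Nov 23, 1998.
Nov 23, 1998 is a Monday and not a listed holiday, so it stands.
The final due date is Nov 23, 1998.

Nov 23, 1998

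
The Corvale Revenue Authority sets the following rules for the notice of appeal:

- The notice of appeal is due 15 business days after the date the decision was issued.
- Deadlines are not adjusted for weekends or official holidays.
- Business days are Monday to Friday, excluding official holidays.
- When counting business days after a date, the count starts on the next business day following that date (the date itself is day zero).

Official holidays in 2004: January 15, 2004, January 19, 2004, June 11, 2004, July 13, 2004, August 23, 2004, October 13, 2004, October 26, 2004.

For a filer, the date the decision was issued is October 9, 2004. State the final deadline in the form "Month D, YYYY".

November 2, 2004

15 business days after October 9, 2004, excluding weekends and holidays, is November 2, 2004.
November 2, 2004 is a Tuesday; no weekend or holiday adjustment applies.
The final due date is November 2, 2004.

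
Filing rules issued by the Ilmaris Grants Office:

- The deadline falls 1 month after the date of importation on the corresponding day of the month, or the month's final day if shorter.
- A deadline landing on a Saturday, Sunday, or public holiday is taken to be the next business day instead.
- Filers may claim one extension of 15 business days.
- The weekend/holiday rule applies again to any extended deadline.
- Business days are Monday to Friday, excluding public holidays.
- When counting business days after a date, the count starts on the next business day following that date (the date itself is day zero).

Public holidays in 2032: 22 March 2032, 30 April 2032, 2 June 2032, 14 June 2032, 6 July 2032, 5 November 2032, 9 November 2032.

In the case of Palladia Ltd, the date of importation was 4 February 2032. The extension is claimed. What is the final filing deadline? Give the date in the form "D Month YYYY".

26 March 2032

1 month after 4 February 2032, on the same day of the month, is 4 March 2032.
4 March 2032 falls on a Thursday, which is a business day, so no adjustment is needed.
Counting 15 further business days from 4 March 2032 reaches 26 March 2032.
Since 26 March 2032 is a Friday and not a holiday, the date is unchanged.
So the filing is due 26 March 2032.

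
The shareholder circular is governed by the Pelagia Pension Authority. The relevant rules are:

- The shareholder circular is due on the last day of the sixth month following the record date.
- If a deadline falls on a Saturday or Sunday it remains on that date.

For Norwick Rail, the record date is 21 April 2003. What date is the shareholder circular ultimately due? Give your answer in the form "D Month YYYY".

31 October 2003

6 months after 21 April 2003 is October 2003; that month ends on 31 October 2003.
31 October 2003 falls on a Friday. The rules make no weekend/holiday allowance, so it remains 31 October 2003.
So the filing is due 31 October 2003.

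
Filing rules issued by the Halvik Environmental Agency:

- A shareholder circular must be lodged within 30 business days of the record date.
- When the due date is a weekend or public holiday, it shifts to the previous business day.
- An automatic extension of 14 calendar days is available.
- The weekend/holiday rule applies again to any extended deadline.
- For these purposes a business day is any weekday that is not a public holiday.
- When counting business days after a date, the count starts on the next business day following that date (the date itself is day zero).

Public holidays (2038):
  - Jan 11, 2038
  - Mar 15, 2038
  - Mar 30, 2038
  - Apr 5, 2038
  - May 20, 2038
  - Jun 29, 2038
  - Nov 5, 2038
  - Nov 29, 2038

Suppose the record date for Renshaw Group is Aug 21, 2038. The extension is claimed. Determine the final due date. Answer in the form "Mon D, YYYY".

Oct 15, 2038

Counting 30 business days after Aug 21, 2038 (skipping weekends and listed holidays) reaches Oct 1, 2038.
Since Oct 1, 2038 is a Friday and not a holiday, the date is unchanged.
Applying the 14-calendar-day extension: Oct 1, 2038 + 14 days = Oct 15, 2038.
Oct 15, 2038 is a Friday and not a listed holiday, so it stands.
So the filing is due Oct 15, 2038.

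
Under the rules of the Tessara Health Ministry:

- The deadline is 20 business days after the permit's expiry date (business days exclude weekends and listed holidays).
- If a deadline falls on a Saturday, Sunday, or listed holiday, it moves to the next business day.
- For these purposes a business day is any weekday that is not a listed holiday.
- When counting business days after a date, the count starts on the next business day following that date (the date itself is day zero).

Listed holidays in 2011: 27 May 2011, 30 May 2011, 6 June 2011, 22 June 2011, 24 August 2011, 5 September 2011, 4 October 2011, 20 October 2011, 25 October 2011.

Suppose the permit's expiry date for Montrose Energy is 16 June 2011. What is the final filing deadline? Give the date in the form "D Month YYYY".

15 July 2011

Counting 20 business days after 16 June 2011 (skipping weekends and listed holidays) reaches 15 July 2011.
15 July 2011 (Friday) is already a business day.
Deadline: 15 July 2011.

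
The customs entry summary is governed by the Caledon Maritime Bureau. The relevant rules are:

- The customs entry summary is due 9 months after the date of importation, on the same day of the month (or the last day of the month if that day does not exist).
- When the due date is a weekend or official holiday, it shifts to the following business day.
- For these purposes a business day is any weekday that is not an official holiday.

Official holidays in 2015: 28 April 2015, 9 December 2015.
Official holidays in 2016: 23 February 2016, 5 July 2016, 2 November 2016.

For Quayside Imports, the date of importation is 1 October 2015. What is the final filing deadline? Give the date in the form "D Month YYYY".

9 months from 1 October 2015 is 1 July 2016.
1 July 2016 falls on a Friday, which is a business day, so no adjustment is needed.
Final deadline: 1 July 2016.

1 July 2016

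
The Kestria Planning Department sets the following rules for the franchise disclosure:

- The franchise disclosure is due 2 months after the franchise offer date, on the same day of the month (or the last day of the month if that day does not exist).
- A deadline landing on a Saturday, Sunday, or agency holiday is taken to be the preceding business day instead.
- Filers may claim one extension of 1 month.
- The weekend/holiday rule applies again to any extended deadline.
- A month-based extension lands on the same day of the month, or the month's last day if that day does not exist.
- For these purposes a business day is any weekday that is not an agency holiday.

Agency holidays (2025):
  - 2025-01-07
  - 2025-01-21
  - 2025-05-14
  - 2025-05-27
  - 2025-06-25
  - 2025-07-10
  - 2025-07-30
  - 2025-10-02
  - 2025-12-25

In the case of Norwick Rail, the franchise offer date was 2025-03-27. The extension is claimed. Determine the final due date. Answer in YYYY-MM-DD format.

2 months from 2025-03-27 is 2025-05-27.
2025-05-27 is a listed holiday; the preceding business day is 2025-05-26 (Monday).
Add 1 month to 2025-05-26: 2025-06-26.
2025-06-26 is a Thursday and not a listed holiday, so it stands.
Deadline: 2025-06-26.

2025-06-26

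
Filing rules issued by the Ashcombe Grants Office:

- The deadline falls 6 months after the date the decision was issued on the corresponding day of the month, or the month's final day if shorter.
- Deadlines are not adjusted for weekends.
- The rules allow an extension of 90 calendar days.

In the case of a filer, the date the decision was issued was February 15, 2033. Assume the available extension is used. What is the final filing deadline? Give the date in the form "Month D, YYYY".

November 13, 2033

Moving 6 months forward from February 15, 2033 on the corresponding day gives August 15, 2033.
August 15, 2033 falls on a Monday. The rules make no weekend/holiday allowance, so it remains August 15, 2033.
Applying the 90-calendar-day extension: August 15, 2033 + 90 days = November 13, 2033.
November 13, 2033 falls on a Sunday. The rules make no weekend/holiday allowance, so it remains November 13, 2033.
Deadline: November 13, 2033.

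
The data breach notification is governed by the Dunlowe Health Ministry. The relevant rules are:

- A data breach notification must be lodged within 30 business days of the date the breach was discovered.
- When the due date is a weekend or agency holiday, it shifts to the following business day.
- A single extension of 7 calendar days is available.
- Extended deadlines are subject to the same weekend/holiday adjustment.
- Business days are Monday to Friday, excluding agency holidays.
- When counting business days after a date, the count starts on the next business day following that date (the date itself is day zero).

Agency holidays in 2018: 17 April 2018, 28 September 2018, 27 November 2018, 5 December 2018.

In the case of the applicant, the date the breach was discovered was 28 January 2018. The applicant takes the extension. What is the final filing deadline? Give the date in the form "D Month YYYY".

16 March 2018

Starting the day after 28 January 2018 and counting 30 business days lands on 9 March 2018.
9 March 2018 falls on a Friday, which is a business day, so no adjustment is needed.
Applying the 7-calendar-day extension: 9 March 2018 + 7 days = 16 March 2018.
16 March 2018 (Friday) is already a business day.
So the filing is due 16 March 2018.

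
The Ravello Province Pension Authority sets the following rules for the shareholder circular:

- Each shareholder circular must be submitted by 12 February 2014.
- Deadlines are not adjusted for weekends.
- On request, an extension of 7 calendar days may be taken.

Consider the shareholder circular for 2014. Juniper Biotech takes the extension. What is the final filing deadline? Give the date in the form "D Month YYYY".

The stated deadline is 12 February 2014.
No adjustment is made for weekends or holidays, so 12 February 2014 stands.
Add the 7 calendar-day extension to 12 February 2014: 19 February 2014.
19 February 2014 falls on a Wednesday. The rules make no weekend/holiday allowance, so it remains 19 February 2014.
The final due date is 19 February 2014.

19 February 2014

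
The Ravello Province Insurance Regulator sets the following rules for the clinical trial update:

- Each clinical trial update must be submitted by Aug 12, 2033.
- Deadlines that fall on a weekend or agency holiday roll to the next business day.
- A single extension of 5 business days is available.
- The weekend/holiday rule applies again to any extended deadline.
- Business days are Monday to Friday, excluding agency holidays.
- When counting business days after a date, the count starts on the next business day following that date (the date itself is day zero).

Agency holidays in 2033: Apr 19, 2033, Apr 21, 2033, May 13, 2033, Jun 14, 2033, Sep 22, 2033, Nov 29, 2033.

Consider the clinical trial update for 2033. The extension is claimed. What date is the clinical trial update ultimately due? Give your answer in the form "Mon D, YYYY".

Aug 19, 2033

Start from the fixed due date, Aug 12, 2033.
Since Aug 12, 2033 is a Friday and not a holiday, the date is unchanged.
The 5-business-day extension runs from Aug 12, 2033 to Aug 19, 2033.
Since Aug 19, 2033 is a Friday and not a holiday, the date is unchanged.
So the filing is due Aug 19, 2033.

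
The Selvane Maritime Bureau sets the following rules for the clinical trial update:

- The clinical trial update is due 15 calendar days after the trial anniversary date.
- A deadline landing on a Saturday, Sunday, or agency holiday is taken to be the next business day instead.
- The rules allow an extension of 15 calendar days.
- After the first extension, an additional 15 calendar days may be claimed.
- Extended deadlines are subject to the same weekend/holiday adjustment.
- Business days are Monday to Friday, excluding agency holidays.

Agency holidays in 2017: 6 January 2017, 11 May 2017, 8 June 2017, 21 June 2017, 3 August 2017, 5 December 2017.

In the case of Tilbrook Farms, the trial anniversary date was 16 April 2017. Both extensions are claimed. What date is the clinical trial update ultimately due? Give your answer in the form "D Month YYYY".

31 May 2017

15 calendar days after 16 April 2017 is 1 May 2017.
1 May 2017 falls on a Monday, which is a business day, so no adjustment is needed.
The 15-calendar-day extension moves the deadline from 1 May 2017 to 16 May 2017.
Since 16 May 2017 is a Tuesday and not a holiday, the date is unchanged.
With the 15-day extension, 16 May 2017 becomes 31 May 2017.
31 May 2017 falls on a Wednesday, which is a business day, so no adjustment is needed.
So the filing is due 31 May 2017.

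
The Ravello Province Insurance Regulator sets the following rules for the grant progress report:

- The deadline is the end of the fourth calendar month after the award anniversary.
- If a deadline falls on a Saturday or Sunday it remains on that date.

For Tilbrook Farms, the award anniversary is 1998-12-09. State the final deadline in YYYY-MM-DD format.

4 months after 1998-12-09 falls in April 1999; the last day of that month is 1999-04-30.
No adjustment is made for weekends or holidays, so 1999-04-30 stands.
Deadline: 1999-04-30.

1999-04-30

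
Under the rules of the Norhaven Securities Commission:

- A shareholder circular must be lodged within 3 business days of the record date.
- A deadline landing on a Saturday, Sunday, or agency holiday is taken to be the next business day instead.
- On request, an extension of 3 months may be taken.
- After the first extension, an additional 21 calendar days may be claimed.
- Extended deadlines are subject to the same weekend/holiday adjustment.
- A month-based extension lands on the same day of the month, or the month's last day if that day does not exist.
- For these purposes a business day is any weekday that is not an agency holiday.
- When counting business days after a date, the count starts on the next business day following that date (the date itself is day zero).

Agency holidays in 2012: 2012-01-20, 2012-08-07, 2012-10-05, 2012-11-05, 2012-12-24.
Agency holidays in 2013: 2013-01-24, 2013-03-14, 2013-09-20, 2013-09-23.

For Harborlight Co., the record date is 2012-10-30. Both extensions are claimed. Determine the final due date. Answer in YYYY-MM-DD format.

Starting the day after 2012-10-30 and counting 3 business days lands on 2012-11-02.
2012-11-02 falls on a Friday, which is a business day, so no adjustment is needed.
The 3 months extension carries 2012-11-02 to 2013-02-02.
2013-02-02 is a Saturday, so it moves to the next business day, 2013-02-04 (Monday).
The 21-calendar-day extension moves the deadline from 2013-02-04 to 2013-02-25.
2013-02-25 is a Monday and not a listed holiday, so it stands.
Deadline: 2013-02-25.

2013-02-25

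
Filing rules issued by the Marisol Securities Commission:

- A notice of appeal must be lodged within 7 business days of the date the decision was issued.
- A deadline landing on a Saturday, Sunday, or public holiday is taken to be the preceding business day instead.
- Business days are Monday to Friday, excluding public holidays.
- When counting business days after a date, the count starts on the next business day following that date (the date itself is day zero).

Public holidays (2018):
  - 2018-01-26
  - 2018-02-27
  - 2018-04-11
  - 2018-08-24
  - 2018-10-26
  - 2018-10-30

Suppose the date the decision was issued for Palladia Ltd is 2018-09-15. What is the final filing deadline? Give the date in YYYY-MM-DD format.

2018-09-25

7 business days after 2018-09-15, excluding weekends and holidays, is 2018-09-25.
2018-09-25 is a Tuesday and not a listed holiday, so it stands.
Final deadline: 2018-09-25.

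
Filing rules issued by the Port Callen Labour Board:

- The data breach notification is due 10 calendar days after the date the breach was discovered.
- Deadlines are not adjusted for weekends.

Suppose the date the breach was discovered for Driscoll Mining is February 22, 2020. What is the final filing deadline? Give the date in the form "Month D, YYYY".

March 3, 2020

10 calendar days after February 22, 2020 is March 3, 2020.
No adjustment is made for weekends or holidays, so March 3, 2020 stands.
So the filing is due March 3, 2020.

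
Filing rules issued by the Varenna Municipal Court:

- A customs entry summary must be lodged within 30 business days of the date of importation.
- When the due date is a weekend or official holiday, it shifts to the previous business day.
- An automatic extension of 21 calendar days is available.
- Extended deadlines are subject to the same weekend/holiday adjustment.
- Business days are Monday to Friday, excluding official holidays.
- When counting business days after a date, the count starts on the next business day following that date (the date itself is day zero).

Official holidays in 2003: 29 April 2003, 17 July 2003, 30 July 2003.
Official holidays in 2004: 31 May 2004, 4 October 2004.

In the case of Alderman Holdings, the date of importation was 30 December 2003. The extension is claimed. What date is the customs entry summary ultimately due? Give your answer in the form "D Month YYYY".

Starting the day after 30 December 2003 and counting 30 business days lands on 10 February 2004.
10 February 2004 is a Tuesday and not a listed holiday, so it stands.
With the 21-day extension, 10 February 2004 becomes 2 March 2004.
Since 2 March 2004 is a Tuesday and not a holiday, the date is unchanged.
The final due date is 2 March 2004.

2 March 2004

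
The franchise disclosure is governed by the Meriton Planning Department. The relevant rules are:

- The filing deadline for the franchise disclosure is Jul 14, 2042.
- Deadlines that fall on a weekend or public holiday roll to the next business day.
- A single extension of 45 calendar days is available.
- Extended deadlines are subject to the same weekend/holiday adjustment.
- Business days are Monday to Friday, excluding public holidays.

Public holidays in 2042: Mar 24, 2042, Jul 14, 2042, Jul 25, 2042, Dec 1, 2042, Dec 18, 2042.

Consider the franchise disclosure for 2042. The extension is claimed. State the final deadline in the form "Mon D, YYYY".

The stated deadline is Jul 14, 2042.
Jul 14, 2042 is a listed holiday, so it moves to the next business day, Jul 15, 2042 (Tuesday).
Add the 45 calendar-day extension to Jul 15, 2042: Aug 29, 2042.
Aug 29, 2042 is a Friday and not a listed holiday, so it stands.
The final due date is Aug 29, 2042.

Aug 29, 2042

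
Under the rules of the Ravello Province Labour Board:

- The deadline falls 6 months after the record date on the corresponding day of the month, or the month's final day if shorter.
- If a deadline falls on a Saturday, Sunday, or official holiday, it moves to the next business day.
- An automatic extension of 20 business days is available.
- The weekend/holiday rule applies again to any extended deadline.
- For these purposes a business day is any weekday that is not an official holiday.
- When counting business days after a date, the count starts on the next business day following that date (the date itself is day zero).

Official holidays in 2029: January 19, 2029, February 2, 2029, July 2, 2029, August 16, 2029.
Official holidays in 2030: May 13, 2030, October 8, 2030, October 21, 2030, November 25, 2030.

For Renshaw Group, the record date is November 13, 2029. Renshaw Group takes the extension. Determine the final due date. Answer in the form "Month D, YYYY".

June 11, 2030

Moving 6 months forward from November 13, 2029 on the corresponding day gives May 13, 2030.
Because May 13, 2030 is a listed holiday, the deadline becomes May 14, 2030 (Tuesday).
Applying the 20-business-day extension: 20 business days after May 14, 2030 is June 11, 2030.
June 11, 2030 falls on a Tuesday, which is a business day, so no adjustment is needed.
The final due date is June 11, 2030.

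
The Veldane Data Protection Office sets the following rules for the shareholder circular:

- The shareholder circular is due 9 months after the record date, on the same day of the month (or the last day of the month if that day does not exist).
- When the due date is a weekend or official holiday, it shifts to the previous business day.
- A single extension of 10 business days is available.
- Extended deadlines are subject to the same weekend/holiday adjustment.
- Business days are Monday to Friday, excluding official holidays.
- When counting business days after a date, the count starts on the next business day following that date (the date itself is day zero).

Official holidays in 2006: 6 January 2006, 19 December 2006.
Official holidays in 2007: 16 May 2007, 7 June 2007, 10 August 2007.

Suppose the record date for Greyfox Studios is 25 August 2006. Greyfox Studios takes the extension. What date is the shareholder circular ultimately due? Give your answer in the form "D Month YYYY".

11 June 2007

Moving 9 months forward from 25 August 2006 on the corresponding day gives 25 May 2007.
Since 25 May 2007 is a Friday and not a holiday, the date is unchanged.
The 10-business-day extension runs from 25 May 2007 to 11 June 2007.
11 June 2007 (Monday) is already a business day.
The final due date is 11 June 2007.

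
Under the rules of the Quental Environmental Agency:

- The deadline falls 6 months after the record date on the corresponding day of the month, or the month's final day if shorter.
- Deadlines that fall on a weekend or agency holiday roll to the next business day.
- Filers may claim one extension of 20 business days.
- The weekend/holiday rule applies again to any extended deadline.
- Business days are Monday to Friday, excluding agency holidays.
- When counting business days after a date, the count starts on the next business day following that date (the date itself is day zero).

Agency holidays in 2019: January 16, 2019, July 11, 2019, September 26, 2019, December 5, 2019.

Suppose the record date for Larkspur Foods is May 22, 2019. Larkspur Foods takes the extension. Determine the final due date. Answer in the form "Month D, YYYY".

Moving 6 months forward from May 22, 2019 on the corresponding day gives November 22, 2019.
November 22, 2019 falls on a Friday, which is a business day, so no adjustment is needed.
The 20-business-day extension runs from November 22, 2019 to December 23, 2019.
December 23, 2019 (Monday) is already a business day.
The final due date is December 23, 2019.

December 23, 2019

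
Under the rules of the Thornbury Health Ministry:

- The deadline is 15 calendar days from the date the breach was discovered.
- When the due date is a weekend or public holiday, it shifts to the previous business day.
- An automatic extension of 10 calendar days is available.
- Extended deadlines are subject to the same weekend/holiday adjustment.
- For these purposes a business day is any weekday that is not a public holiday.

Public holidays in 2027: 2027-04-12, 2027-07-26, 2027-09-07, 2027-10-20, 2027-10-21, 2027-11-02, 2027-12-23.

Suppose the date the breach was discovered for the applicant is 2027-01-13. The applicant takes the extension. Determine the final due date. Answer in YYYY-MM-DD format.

From 2027-01-13, 15 calendar days later is 2027-01-28.
2027-01-28 falls on a Thursday, which is a business day, so no adjustment is needed.
Applying the 10-calendar-day extension: 2027-01-28 + 10 days = 2027-02-07.
Because 2027-02-07 is a Sunday, the deadline becomes 2027-02-05 (Friday).
Deadline: 2027-02-05.

2027-02-05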